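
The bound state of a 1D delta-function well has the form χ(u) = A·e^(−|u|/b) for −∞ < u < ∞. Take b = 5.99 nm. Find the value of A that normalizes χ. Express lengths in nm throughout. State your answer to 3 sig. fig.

A ≈ 0.409 nm^(-1/2)

We need A² ∫|f|² du = 1, taking the integral from −∞ to ∞.
Recall ∫₀^∞ u^m e^(−u/β) du = m!·β^(m+1), the integral (without the A² prefactor) comes out to b.
So A² = (b)^(−1).
Plugging in b = 5.99 yields A = 0.4086.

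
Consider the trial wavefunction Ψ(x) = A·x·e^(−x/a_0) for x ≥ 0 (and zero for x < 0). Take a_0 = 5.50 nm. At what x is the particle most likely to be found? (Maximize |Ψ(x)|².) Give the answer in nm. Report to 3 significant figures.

Differentiate |Ψ(x)|² with respect to x and set to zero.
This gives x = a_0.
With a_0 = 5.50, the most probable position is 5.500 nm.

x ≈ 5.50 nm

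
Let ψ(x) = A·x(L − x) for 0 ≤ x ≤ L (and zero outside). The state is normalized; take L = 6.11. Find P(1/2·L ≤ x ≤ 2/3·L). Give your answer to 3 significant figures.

P = ∫_{1/2·L}^{2/3·L} |ψ(x)|² dx.
The normalization integral ∫|ψ|²dx over the whole domain equals L^5/30·A², and A² cancels in the ratio.
Substituting u = x/L, A² and the length scale cancel in the ratio: P = ∫_{1/2}^{2/3} u^2·(1 - u)^2 du / ∫_{0}^{1} u^2·(1 - u)^2 du.
Using ∫ u^2·(1 - u)^2 du = u^3·(6·u^2 - 15·u + 10)/30, the numerator is 47/4860 and the denominator is 1/30.
This works out to P = 47/162.

P ≈ 0.290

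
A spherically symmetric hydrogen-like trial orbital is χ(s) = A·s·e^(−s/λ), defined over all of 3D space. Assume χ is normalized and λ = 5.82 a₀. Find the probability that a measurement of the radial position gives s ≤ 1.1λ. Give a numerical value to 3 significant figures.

P = ∫ |χ|² 4πs² ds over s ≤ 1.1λ.
A² is fixed by ∫₀^∞ 4πs²|χ|² ds = 1, i.e. A² = (3·π·λ^5)^(−1).
Let u = s/λ; then A², 4π and the length scale all cancel, so P = ∫_{0}^{1.1} u^4·e^(-2·u) du ÷ ∫_{0}^{∞} u^4·e^(-2·u) du.
An antiderivative of u^4·e^(-2·u) is -(u^4/2 + u^3 + 3·u^2/2 + 3·u/2 + 3/4)·e^(-2·u); evaluating from 0 to 1.1 gives ≈ 0.054372, while the full integral is 3/4.
Taking the ratio yields P = 0.07250.

P ≈ 0.0725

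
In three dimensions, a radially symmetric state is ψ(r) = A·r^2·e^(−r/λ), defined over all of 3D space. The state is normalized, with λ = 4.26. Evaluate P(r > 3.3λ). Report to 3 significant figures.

P ≈ 0.511

Integrate the radial probability density 4πr²|ψ|² over r > 3.3λ.
Normalization gives A² = 1/(45·π·λ^7/2).
Substituting u = r/λ, A², 4π and the length scale all cancel in the ratio: P = ∫_{3.3}^{∞} u^6·e^(-2·u) du / ∫_{0}^{∞} u^6·e^(-2·u) du.
With ∫ u^6·e^(-2·u) du = -(4·u^6 + 12·u^5 + 30·u^4 + 60·u^3 + 90·u^2 + 90·u + 45)·e^(-2·u)/8 + C, the region integral is ≈ 2.8735 and the full one is 45/8.
Taking the ratio yields P = 0.5108.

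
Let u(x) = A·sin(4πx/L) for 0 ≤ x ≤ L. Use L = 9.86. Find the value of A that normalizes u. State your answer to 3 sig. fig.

Require ∫ |u|² dx = 1 over the whole domain.
With ∫₀^L sin²(nπx/L) dx = L/2, the integral (without the A² prefactor) comes out to L/2.
Hence A² = 1/[L/2].
Substituting L = 9.86 gives A² = 0.2028, so A = 0.4504.

A ≈ 0.450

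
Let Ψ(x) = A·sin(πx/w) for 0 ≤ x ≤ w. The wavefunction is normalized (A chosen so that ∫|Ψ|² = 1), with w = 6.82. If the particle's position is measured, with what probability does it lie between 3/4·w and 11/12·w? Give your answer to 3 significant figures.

P ≈ 0.0871

The probability is P = ∫ |Ψ|² dx over [3/4·w, 11/12·w].
The normalization integral ∫|Ψ|²dx over the whole domain equals w/2·A², and A² cancels in the ratio.
Substituting u = x/w, A² and the length scale cancel in the ratio: P = ∫_{3/4}^{11/12} sin(π·u)^2 du / ∫_{0}^{1} sin(π·u)^2 du.
Using ∫ sin(π·u)^2 du = u/2 - sin(2·π·u)/(4·π), the numerator is 1/12 - 1/(8·π) and the denominator is 1/2.
Evaluating gives P = (-3 + 2·π)/(12·π).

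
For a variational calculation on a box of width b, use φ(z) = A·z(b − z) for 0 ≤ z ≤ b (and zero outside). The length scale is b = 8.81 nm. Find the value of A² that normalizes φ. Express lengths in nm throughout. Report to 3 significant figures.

Normalization requires ∫|φ|² dz = 1, integrated from 0 to b.
Expanding the polynomial and integrating term by term, carrying out the integral gives A² · b^5/30.
So A² = (b^5/30)^(−1).
Plugging in b = 8.81 yields A = 0.02378.

A^2 ≈ 0.000565 nm^(-5)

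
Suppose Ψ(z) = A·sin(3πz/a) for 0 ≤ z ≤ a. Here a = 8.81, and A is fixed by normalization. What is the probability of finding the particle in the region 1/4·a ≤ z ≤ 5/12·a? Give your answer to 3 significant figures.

P = ∫_{1/4·a}^{5/12·a} |Ψ(z)|² dz.
With A² fixed by ∫|Ψ|² = 1, i.e. A² = (a/2)^(−1), substitute and integrate.
Substituting u = z/a, A² and the length scale cancel in the ratio: P = ∫_{1/4}^{5/12} sin(3·π·u)^2 du / ∫_{0}^{1} sin(3·π·u)^2 du.
Using ∫ sin(3·π·u)^2 du = u/2 - sin(6·π·u)/(12·π), the numerator is 1/12 - 1/(6·π) and the denominator is 1/2.
Evaluating gives P = (-2 + π)/(6·π).

P ≈ 0.0606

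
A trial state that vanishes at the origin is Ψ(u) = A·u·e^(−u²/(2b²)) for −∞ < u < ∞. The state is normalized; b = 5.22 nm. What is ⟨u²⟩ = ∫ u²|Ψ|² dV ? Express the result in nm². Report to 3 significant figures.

⟨u^2⟩ ≈ 40.9 nm^2

The expectation value is the |Ψ|²-weighted average of u^2: ∫ u^2|Ψ|² du.
Differentiating ∫e^(−αu²) du = √(π/α) under α to get the higher moments, evaluating both integrals, ⟨u²⟩ = 3·b^2/2.
Putting b = 5.22 gives 40.87.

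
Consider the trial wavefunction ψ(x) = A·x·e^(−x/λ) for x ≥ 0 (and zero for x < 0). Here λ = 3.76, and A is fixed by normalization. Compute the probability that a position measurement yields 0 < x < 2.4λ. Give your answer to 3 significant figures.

P = ∫_{0}^{2.4λ} |ψ(x)|² dx.
Since A² = 1/(λ^3/4), this is the region integral divided by the full normalization integral.
In terms of u = x/λ (A² and the length scale cancel between numerator and denominator), P = [∫_{0}^{2.4} u^2·e^(-2·u) du] / [∫_{0}^{∞} u^2·e^(-2·u) du].
Using ∫ u^2·e^(-2·u) du = -(2·u^2 + 2·u + 1)·e^(-2·u)/4, the numerator is 1/4 - 433·e^(-24/5)/100 and the denominator is 1/4.
This works out to P = 0.8575.

P ≈ 0.857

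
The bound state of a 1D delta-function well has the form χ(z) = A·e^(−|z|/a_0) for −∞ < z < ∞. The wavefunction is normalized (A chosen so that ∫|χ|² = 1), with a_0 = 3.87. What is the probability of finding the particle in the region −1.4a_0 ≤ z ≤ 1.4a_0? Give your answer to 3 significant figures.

|χ|² is the probability density, so P = ∫_{−1.4a_0}^{1.4a_0} |χ|² dz.
With A² fixed by ∫|χ|² = 1, i.e. A² = (a_0)^(−1), substitute and integrate.
Both integrals are even about z = 0, so only the z ≥ 0 halves are needed (the factors of 2 cancel). Substituting u = z/a_0, A² and the length scale cancel in the ratio: P = ∫_{0}^{1.4} e^(-2·u) du / ∫_{0}^{∞} e^(-2·u) du.
Using ∫ e^(-2·u) du = -e^(-2·u)/2, the numerator is 1/2 - e^(-14/5)/2 and the denominator is 1/2.
The result is P = 0.9392.

P ≈ 0.939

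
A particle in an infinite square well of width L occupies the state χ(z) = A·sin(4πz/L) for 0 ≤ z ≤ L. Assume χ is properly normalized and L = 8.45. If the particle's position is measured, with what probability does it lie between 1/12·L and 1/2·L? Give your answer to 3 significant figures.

P ≈ 0.451

|χ|² is the probability density, so P = ∫_{1/12·L}^{1/2·L} |χ|² dz.
With A² fixed by ∫|χ|² = 1, i.e. A² = (L/2)^(−1), substitute and integrate.
Let u = z/L; then A² and the length scale cancel, so P = ∫_{1/12}^{1/2} sin(4·π·u)^2 du ÷ ∫_{0}^{1} sin(4·π·u)^2 du.
An antiderivative of sin(4·π·u)^2 is u/2 - sin(4·π·u)·cos(4·π·u)/(8·π); evaluating from 1/12 to 1/2 gives √(3)/(32·π) + 5/24, while the full integral is 1/2.
The result is P = √(3)/(16·π) + 5/12.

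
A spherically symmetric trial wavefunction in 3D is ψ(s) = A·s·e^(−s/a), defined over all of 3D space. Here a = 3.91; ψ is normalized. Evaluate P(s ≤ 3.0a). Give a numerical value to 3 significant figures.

P ≈ 0.715

With dV = 4πs²ds, the probability is ∫|ψ|² dV over s ≤ 3.0a.
A² is fixed by ∫₀^∞ 4πs²|ψ|² ds = 1, i.e. A² = (3·π·a^5)^(−1).
Substituting u = s/a, A², 4π and the length scale all cancel in the ratio: P = ∫_{0}^{3.0} u^4·e^(-2·u) du / ∫_{0}^{∞} u^4·e^(-2·u) du.
Using ∫ u^4·e^(-2·u) du = -(u^4/2 + u^3 + 3·u^2/2 + 3·u/2 + 3/4)·e^(-2·u), the numerator is 3/4 - 345·e^(-6)/4 and the denominator is 3/4.
Taking the ratio yields P = 0.7149.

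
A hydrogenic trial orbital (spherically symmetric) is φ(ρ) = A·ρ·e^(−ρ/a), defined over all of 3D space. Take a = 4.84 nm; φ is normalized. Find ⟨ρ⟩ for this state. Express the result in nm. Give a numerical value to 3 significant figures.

⟨ρ⟩ ≈ 12.1 nm

The expectation value is the |φ|²-weighted average of ρ: ∫ ρ|φ|² 4πρ² dρ.
With ∫₀^∞ ρ^5 e^(−αρ) dρ = 5!/α^6, the ratio of the moment integral to the normalization integral gives ⟨ρ⟩ = 5·a/2.
Putting a = 4.84 gives 12.10.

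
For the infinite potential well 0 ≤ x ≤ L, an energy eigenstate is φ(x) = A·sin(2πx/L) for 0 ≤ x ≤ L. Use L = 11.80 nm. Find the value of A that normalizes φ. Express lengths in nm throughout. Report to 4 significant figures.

A ≈ 0.4117 nm^(-1/2)

The normalization condition is ∫|φ|² dx = 1 from 0 to L.
With ∫₀^L sin²(nπx/L) dx = L/2, the integral (without the A² prefactor) comes out to L/2.
Hence A² = 1/[L/2].
Plugging in L = 11.80 yields A = 0.41169.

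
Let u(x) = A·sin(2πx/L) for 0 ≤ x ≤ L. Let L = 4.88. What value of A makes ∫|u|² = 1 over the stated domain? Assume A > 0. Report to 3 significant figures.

A ≈ 0.640

Require ∫ |u|² dx = 1 over the whole domain.
With u = A·sin(2πx/L), the integral evaluates to A²·[L/2].
Substituting L = 4.88 gives A² = 0.4098, so A = 0.6402.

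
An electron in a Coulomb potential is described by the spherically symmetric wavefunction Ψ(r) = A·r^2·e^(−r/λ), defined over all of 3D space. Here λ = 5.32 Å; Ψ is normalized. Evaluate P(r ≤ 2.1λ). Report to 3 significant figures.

P ≈ 0.133

Integrate the radial probability density 4πr²|Ψ|² over r ≤ 2.1λ.
The full normalization integral is A²·[45·π·λ^7/2] = 1, fixing A².
In terms of u = r/λ (A², 4π and the length scale all cancel between numerator and denominator), P = [∫_{0}^{2.1} u^6·e^(-2·u) du] / [∫_{0}^{∞} u^6·e^(-2·u) du].
An antiderivative of u^6·e^(-2·u) is -(4·u^6 + 12·u^5 + 30·u^4 + 60·u^3 + 90·u^2 + 90·u + 45)·e^(-2·u)/8; evaluating from 0 to 2.1 gives ≈ 0.74552, while the full integral is 45/8.
This evaluates to P = 0.1325.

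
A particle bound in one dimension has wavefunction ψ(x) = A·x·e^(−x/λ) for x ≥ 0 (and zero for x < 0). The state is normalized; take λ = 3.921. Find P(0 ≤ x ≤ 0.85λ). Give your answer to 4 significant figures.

The probability is P = ∫ |ψ|² dx over [0, 0.85λ].
Since A² = 1/(λ^3/4), this is the region integral divided by the full normalization integral.
Substituting u = x/λ, A² and the length scale cancel in the ratio: P = ∫_{0}^{0.85} u^2·e^(-2·u) du / ∫_{0}^{∞} u^2·e^(-2·u) du.
An antiderivative of u^2·e^(-2·u) is -(2·u^2 + 2·u + 1)·e^(-2·u)/4; evaluating from 0 to 0.85 gives 1/4 - 829·e^(-17/10)/800, while the full integral is 1/4.
The result is P = 0.24278.

P ≈ 0.2428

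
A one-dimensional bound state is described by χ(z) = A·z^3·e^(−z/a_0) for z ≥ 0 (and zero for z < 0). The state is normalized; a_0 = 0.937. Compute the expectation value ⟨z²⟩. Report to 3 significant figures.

⟨z^2⟩ ≈ 12.3

The expectation value is the |χ|²-weighted average of z^2: ∫ z^2|χ|² dz.
With ∫₀^∞ z^8 e^(−αz) dz = 8!/α^9, evaluating both integrals, ⟨z²⟩ = 14·a_0^2.
With a_0 = 0.937, ⟨z^2⟩ = 12.29.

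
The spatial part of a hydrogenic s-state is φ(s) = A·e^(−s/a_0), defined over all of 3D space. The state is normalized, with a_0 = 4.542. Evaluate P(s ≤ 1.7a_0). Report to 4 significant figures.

P = ∫ |φ|² 4πs² ds over s ≤ 1.7a_0.
The full normalization integral is A²·[π·a_0^3] = 1, fixing A².
Substituting u = s/a_0, A², 4π and the length scale all cancel in the ratio: P = ∫_{0}^{1.7} u^2·e^(-2·u) du / ∫_{0}^{∞} u^2·e^(-2·u) du.
Using ∫ u^2·e^(-2·u) du = -(2·u^2 + 2·u + 1)·e^(-2·u)/4, the numerator is 1/4 - 509·e^(-17/5)/200 and the denominator is 1/4.
The region integral divided by the full integral gives P = 0.66026.

P ≈ 0.6603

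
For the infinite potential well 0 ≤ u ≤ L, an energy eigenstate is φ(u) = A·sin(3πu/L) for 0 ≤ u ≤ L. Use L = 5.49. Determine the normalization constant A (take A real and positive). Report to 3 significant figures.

A ≈ 0.604

Normalization requires ∫|φ|² du = 1, integrated from 0 to L.
With φ = A·sin(3πu/L), the integral evaluates to A²·[L/2].
Setting this equal to 1 gives A² = 1/(L/2).
Plugging in L = 5.49 yields A = 0.6036.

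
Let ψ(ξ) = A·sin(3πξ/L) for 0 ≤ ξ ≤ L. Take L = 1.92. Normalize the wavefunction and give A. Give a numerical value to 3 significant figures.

A ≈ 1.02

Normalization requires ∫|ψ|² dξ = 1, integrated from 0 to L.
With ∫₀^L sin²(nπξ/L) dξ = L/2, with ψ = A·sin(3πξ/L), the integral evaluates to A²·[L/2].
Plugging in L = 1.92 yields A = 1.021.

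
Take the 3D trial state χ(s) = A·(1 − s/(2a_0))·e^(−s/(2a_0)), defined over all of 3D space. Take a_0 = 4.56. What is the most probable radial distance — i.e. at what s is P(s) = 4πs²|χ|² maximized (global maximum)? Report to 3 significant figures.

s ≈ 23.9

The maximum of P(s) = 4πs²|χ|² occurs where its derivative vanishes.
This gives s = a_0·(√(5) + 3).
With a_0 = 4.56, the most probable radial distance is 23.88.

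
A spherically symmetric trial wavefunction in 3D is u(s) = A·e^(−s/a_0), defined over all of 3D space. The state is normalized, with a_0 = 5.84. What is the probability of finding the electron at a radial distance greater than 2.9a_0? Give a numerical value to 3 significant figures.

P ≈ 0.0715

Integrate the radial probability density 4πs²|u|² over s > 2.9a_0.
The full normalization integral is A²·[π·a_0^3] = 1, fixing A².
Let t = s/a_0; then A², 4π and the length scale all cancel, so P = ∫_{2.9}^{∞} t^2·e^(-2·t) dt ÷ ∫_{0}^{∞} t^2·e^(-2·t) dt.
With ∫ t^2·e^(-2·t) dt = -(2·t^2 + 2·t + 1)·e^(-2·t)/4 + C, the region integral is 1181·e^(-29/5)/200 and the full one is 1/4.
Taking the ratio yields P = 0.07151.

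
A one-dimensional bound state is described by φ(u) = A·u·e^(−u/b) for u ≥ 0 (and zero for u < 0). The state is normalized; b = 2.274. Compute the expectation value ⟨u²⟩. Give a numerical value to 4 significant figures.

⟨u^2⟩ ≈ 15.51

⟨u²⟩ = ∫ u^2 |φ|² du over the full domain.
Evaluating both integrals, ⟨u²⟩ = 3·b^2.
Putting b = 2.274 gives 15.513.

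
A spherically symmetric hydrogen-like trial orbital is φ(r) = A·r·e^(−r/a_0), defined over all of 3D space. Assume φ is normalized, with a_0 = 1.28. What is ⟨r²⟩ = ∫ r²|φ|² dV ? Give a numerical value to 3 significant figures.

By definition ⟨r²⟩ = ∫ r^2 |φ(r)|² 4πr² dr.
Evaluating both integrals, ⟨r²⟩ = 15·a_0^2/2.
With a_0 = 1.28, ⟨r^2⟩ = 12.29.

⟨r^2⟩ ≈ 12.3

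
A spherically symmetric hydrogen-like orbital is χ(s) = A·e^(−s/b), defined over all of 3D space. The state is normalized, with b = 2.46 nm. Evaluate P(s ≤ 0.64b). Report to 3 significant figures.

P ≈ 0.138

P = ∫ |χ|² 4πs² ds over s ≤ 0.64b.
Normalization gives A² = 1/(π·b^3).
Substituting u = s/b, A², 4π and the length scale all cancel in the ratio: P = ∫_{0}^{0.64} u^2·e^(-2·u) du / ∫_{0}^{∞} u^2·e^(-2·u) du.
Using ∫ u^2·e^(-2·u) du = -(2·u^2 + 2·u + 1)·e^(-2·u)/4, the numerator is 1/4 - 1937·e^(-32/25)/2500 and the denominator is 1/4.
The region integral divided by the full integral gives P = 0.1383.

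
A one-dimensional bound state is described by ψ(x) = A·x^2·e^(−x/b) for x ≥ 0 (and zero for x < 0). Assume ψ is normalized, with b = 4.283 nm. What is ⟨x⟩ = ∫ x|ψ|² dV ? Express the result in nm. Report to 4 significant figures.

⟨x⟩ ≈ 10.71 nm

⟨x⟩ = ∫ x |ψ|² dx over the full domain.
Using ∫₀^∞ xⁿ e^(−αx) dx = n!/αⁿ⁺¹, evaluating both integrals, ⟨x⟩ = 5·b/2.
With b = 4.283, ⟨x⟩ = 10.708.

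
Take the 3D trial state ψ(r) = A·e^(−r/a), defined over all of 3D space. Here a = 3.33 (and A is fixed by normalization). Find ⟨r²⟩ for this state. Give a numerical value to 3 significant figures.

⟨r^2⟩ ≈ 33.3

The expectation value is the |ψ|²-weighted average of r^2: ∫ r^2|ψ|² 4πr² dr.
Using ∫₀^∞ rⁿ e^(−αr) dr = n!/αⁿ⁺¹, the ratio of the moment integral to the normalization integral gives ⟨r²⟩ = 3·a^2.
With a = 3.33, ⟨r^2⟩ = 33.27.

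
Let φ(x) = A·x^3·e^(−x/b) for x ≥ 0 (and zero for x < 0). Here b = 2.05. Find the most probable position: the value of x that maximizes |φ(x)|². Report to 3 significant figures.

Set d/dx [|φ(x)|²] = 0 and solve for x > 0.
This gives x = 3·b.
With b = 2.05, the most probable position is 6.150.

x ≈ 6.15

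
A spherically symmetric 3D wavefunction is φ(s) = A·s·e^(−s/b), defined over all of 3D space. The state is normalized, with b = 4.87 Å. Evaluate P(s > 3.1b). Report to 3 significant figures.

P ≈ 0.259

P = ∫ |φ|² 4πs² ds over s > 3.1b.
Normalization gives A² = 1/(3·π·b^5).
Let u = s/b; then A², 4π and the length scale all cancel, so P = ∫_{3.1}^{∞} u^4·e^(-2·u) du ÷ ∫_{0}^{∞} u^4·e^(-2·u) du.
An antiderivative of u^4·e^(-2·u) is -(u^4/2 + u^3 + 3·u^2/2 + 3·u/2 + 3/4)·e^(-2·u); evaluating from 3.1 to ∞ gives ≈ 0.19438, while the full integral is 3/4.
The region integral divided by the full integral gives P = 0.2592.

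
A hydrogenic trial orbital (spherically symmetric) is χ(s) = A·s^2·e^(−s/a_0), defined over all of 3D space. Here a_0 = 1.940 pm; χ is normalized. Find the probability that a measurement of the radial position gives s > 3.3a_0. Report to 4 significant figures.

Integrate the radial probability density 4πs²|χ|² over s > 3.3a_0.
Normalization gives A² = 1/(45·π·a_0^7/2).
Substituting u = s/a_0, A², 4π and the length scale all cancel in the ratio: P = ∫_{3.3}^{∞} u^6·e^(-2·u) du / ∫_{0}^{∞} u^6·e^(-2·u) du.
An antiderivative of u^6·e^(-2·u) is -(4·u^6 + 12·u^5 + 30·u^4 + 60·u^3 + 90·u^2 + 90·u + 45)·e^(-2·u)/8; evaluating from 3.3 to ∞ gives ≈ 2.87347, while the full integral is 45/8.
This evaluates to P = 0.51084.

P ≈ 0.5108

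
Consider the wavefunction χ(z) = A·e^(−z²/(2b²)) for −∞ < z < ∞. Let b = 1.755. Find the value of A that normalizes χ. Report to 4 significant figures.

A ≈ 0.5670

Normalization requires ∫|χ|² dz = 1, integrated from −∞ to ∞.
Using the Gaussian integral ∫_{−∞}^{∞} e^(−αz²) dz = √(π/α), carrying out the integral gives A² · √(π)·b.
Setting this equal to 1 gives A² = 1/(√(π)·b).
With b = 1.755: A² = 0.32148 and A = 0.56699.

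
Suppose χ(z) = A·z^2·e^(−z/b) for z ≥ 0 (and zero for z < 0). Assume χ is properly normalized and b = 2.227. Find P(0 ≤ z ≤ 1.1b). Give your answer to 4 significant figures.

P ≈ 0.07250

|χ|² is the probability density, so P = ∫_{0}^{1.1b} |χ|² dz.
Since A² = 1/(3·b^5/4), this is the region integral divided by the full normalization integral.
Let u = z/b; then A² and the length scale cancel, so P = ∫_{0}^{1.1} u^4·e^(-2·u) du ÷ ∫_{0}^{∞} u^4·e^(-2·u) du.
Using ∫ u^4·e^(-2·u) du = -(u^4/2 + u^3 + 3·u^2/2 + 3·u/2 + 3/4)·e^(-2·u), the numerator is ≈ 0.0543722 and the denominator is 3/4.
Evaluating gives P = 0.072496.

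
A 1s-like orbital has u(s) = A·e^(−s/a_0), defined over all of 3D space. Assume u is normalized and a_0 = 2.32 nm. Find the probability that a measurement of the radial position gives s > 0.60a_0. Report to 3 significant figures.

P = ∫ |u|² 4πs² ds over s > 0.60a_0.
The full normalization integral is A²·[π·a_0^3] = 1, fixing A².
In terms of t = s/a_0 (A², 4π and the length scale all cancel between numerator and denominator), P = [∫_{0.60}^{∞} t^2·e^(-2·t) dt] / [∫_{0}^{∞} t^2·e^(-2·t) dt].
With ∫ t^2·e^(-2·t) dt = -(2·t^2 + 2·t + 1)·e^(-2·t)/4 + C, the region integral is 73·e^(-6/5)/100 and the full one is 1/4.
Taking the ratio yields P = 0.8795.

P ≈ 0.879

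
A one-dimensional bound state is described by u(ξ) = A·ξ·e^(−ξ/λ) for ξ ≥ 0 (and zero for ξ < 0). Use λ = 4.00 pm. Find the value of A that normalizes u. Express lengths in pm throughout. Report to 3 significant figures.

A ≈ 0.250 pm^(-3/2)

Require ∫ |u|² dξ = 1 over the whole domain.
Recall ∫₀^∞ ξ^m e^(−ξ/β) dξ = m!·β^(m+1), ∫|u|² dξ = A²·(λ^3/4).
So A² = (λ^3/4)^(−1).
Substituting λ = 4.00 gives A² = 0.06250, so A = 0.2500.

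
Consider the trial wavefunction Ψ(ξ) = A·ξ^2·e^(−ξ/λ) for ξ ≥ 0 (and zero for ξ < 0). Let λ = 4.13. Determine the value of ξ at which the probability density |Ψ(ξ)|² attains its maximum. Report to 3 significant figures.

The maximum of |Ψ(ξ)|² occurs where its derivative vanishes.
Solving yields ξ = 2·λ.
With λ = 4.13, the most probable position is 8.260.

ξ ≈ 8.26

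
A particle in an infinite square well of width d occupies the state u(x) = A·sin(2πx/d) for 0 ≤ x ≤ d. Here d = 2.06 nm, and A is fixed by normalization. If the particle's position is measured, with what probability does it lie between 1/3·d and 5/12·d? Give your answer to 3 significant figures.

P ≈ 0.0833

The probability is P = ∫ |u|² dx over [1/3·d, 5/12·d].
With A² fixed by ∫|u|² = 1, i.e. A² = (d/2)^(−1), substitute and integrate.
In terms of t = x/d (A² and the length scale cancel between numerator and denominator), P = [∫_{1/3}^{5/12} sin(2·π·t)^2 dt] / [∫_{0}^{1} sin(2·π·t)^2 dt].
With ∫ sin(2·π·t)^2 dt = t/2 - sin(4·π·t)/(8·π) + C, the region integral is 1/24 and the full one is 1/2.
The result is P = 1/12.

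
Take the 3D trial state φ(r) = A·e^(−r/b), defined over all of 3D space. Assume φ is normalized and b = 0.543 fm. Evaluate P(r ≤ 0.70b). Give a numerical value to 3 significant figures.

P ≈ 0.167

With dV = 4πr²dr, the probability is ∫|φ|² dV over r ≤ 0.70b.
A² is fixed by ∫₀^∞ 4πr²|φ|² dr = 1, i.e. A² = (π·b^3)^(−1).
Let u = r/b; then A², 4π and the length scale all cancel, so P = ∫_{0}^{0.70} u^2·e^(-2·u) du ÷ ∫_{0}^{∞} u^2·e^(-2·u) du.
With ∫ u^2·e^(-2·u) du = -(2·u^2 + 2·u + 1)·e^(-2·u)/4 + C, the region integral is 1/4 - 169·e^(-7/5)/200 and the full one is 1/4.
Taking the ratio yields P = 0.1665.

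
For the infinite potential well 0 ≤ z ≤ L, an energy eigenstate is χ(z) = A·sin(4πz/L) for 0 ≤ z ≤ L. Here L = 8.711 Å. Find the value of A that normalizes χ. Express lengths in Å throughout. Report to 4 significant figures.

Normalization requires ∫|χ|² dz = 1, integrated from 0 to L.
With ∫₀^L sin²(nπz/L) dz = L/2, ∫|χ|² dz = A²·(L/2).
So A² = (L/2)^(−1).
With L = 8.711: A² = 0.22959 and A = 0.47916.

A ≈ 0.4792 Å^(-1/2)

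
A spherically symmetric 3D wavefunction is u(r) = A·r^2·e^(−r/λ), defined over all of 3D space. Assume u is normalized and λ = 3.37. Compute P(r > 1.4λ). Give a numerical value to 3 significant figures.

P ≈ 0.976

Integrate the radial probability density 4πr²|u|² over r > 1.4λ.
Normalization gives A² = 1/(45·π·λ^7/2).
Substituting t = r/λ, A², 4π and the length scale all cancel in the ratio: P = ∫_{1.4}^{∞} t^6·e^(-2·t) dt / ∫_{0}^{∞} t^6·e^(-2·t) dt.
Using ∫ t^6·e^(-2·t) dt = -(4·t^6 + 12·t^5 + 30·t^4 + 60·t^3 + 90·t^2 + 90·t + 45)·e^(-2·t)/8, the numerator is ≈ 5.4877 and the denominator is 45/8.
This evaluates to P = 0.9756.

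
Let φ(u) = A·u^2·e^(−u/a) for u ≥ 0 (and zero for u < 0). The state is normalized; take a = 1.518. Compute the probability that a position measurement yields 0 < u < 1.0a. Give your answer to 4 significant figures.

P ≈ 0.05265

P = ∫_{0}^{1.0a} |φ(u)|² du.
With A² fixed by ∫|φ|² = 1, i.e. A² = (3·a^5/4)^(−1), substitute and integrate.
In terms of t = u/a (A² and the length scale cancel between numerator and denominator), P = [∫_{0}^{1.0} t^4·e^(-2·t) dt] / [∫_{0}^{∞} t^4·e^(-2·t) dt].
With ∫ t^4·e^(-2·t) dt = -(t^4/2 + t^3 + 3·t^2/2 + 3·t/2 + 3/4)·e^(-2·t) + C, the region integral is 3/4 - 21·e^(-2)/4 and the full one is 3/4.
The result is P = 0.052653.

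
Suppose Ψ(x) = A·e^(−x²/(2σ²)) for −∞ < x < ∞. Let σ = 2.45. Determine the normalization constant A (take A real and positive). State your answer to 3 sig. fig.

A ≈ 0.480

Require ∫ |Ψ|² dx = 1 over the whole domain.
With ∫_{−∞}^{∞} x^(2m) e^(−αx²) dx = (2m−1)!!·√π / (2^m α^(m+1/2)), carrying out the integral gives A² · √(π)·σ.
Substituting σ = 2.45 gives A² = 0.2303, so A = 0.4799.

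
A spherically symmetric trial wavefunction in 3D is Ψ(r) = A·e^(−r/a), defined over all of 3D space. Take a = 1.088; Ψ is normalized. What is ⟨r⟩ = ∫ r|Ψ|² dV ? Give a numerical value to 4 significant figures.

⟨r⟩ ≈ 1.632

The expectation value is the |Ψ|²-weighted average of r: ∫ r|Ψ|² 4πr² dr.
Recall ∫₀^∞ r^m e^(−r/β) dr = m!·β^(m+1), the ratio of the moment integral to the normalization integral gives ⟨r⟩ = 3·a/2.
Putting a = 1.088 gives 1.6320.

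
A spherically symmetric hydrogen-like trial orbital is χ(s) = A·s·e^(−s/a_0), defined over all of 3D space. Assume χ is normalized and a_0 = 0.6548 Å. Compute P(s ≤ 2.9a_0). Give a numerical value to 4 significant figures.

P = ∫ |χ|² 4πs² ds over s ≤ 2.9a_0.
A² is fixed by ∫₀^∞ 4πs²|χ|² ds = 1, i.e. A² = (3·π·a_0^5)^(−1).
Substituting u = s/a_0, A², 4π and the length scale all cancel in the ratio: P = ∫_{0}^{2.9} u^4·e^(-2·u) du / ∫_{0}^{∞} u^4·e^(-2·u) du.
An antiderivative of u^4·e^(-2·u) is -(u^4/2 + u^3 + 3·u^2/2 + 3·u/2 + 3/4)·e^(-2·u); evaluating from 0 to 2.9 gives ≈ 0.515461, while the full integral is 3/4.
The region integral divided by the full integral gives P = 0.68728.

P ≈ 0.6873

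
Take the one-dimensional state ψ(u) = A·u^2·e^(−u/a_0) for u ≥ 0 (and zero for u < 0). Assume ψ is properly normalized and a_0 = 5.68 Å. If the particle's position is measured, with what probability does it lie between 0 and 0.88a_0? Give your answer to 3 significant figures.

|ψ|² is the probability density, so P = ∫_{0}^{0.88a_0} |ψ|² du.
With A² fixed by ∫|ψ|² = 1, i.e. A² = (3·a_0^5/4)^(−1), substitute and integrate.
In terms of t = u/a_0 (A² and the length scale cancel between numerator and denominator), P = [∫_{0}^{0.88} t^4·e^(-2·t) dt] / [∫_{0}^{∞} t^4·e^(-2·t) dt].
With ∫ t^4·e^(-2·t) dt = -(t^4/2 + t^3 + 3·t^2/2 + 3·t/2 + 3/4)·e^(-2·t) + C, the region integral is ≈ 0.025189 and the full one is 3/4.
The result is P = 0.03359.

P ≈ 0.0336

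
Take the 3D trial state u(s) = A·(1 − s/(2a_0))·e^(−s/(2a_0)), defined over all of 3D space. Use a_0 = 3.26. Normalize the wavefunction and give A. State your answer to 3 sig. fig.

A ≈ 0.0339

The normalization condition is ∫|u|² 4πs² ds = 1 from 0 to ∞.
The angular integral contributes 4π, leaving ∫₀^∞ s²|u|² ds.
Using ∫₀^∞ sⁿ e^(−αs) ds = n!/αⁿ⁺¹, with u = A·(1 − s/(2a_0))·e^(−s/(2a_0)), the integral evaluates to A²·[8·π·a_0^3].
So A² = (8·π·a_0^3)^(−1).
Plugging in a_0 = 3.26 yields A = 0.03389.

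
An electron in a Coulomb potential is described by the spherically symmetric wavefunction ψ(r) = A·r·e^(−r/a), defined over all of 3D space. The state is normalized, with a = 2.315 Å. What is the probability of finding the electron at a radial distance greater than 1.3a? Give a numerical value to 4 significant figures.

P ≈ 0.8774

With dV = 4πr²dr, the probability is ∫|ψ|² dV over r > 1.3a.
The full normalization integral is A²·[3·π·a^5] = 1, fixing A².
In terms of u = r/a (A², 4π and the length scale all cancel between numerator and denominator), P = [∫_{1.3}^{∞} u^4·e^(-2·u) du] / [∫_{0}^{∞} u^4·e^(-2·u) du].
An antiderivative of u^4·e^(-2·u) is -(u^4/2 + u^3 + 3·u^2/2 + 3·u/2 + 3/4)·e^(-2·u); evaluating from 1.3 to ∞ gives ≈ 0.658068, while the full integral is 3/4.
Taking the ratio yields P = 0.87742.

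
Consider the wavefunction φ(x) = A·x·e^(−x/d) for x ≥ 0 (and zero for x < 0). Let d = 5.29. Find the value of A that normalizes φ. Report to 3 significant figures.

A ≈ 0.164

Require ∫ |φ|² dx = 1 over the whole domain.
Using ∫₀^∞ xⁿ e^(−αx) dx = n!/αⁿ⁺¹, ∫|φ|² dx = A²·(d^3/4).
Plugging in d = 5.29 yields A = 0.1644.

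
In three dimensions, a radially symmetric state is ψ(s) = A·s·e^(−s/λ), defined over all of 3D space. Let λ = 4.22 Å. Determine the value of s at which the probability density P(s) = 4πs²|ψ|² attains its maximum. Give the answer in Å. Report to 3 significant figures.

s ≈ 8.44 Å

Set d/ds [P(s) = 4πs²|ψ|²] = 0 and solve for s > 0.
Solving yields s = 2·λ.
With λ = 4.22, the most probable radial distance is 8.440 Å.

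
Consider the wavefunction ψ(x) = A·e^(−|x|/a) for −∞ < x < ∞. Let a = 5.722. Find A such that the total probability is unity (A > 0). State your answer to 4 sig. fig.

A ≈ 0.4180

We need A² ∫|f|² dx = 1, taking the integral from −∞ to ∞.
With ∫₀^∞ x^0 e^(−αx) dx = 0!/α^1, ∫|ψ|² dx = A²·(a).
So A² = (a)^(−1).
With a = 5.722: A² = 0.17476 and A = 0.41805.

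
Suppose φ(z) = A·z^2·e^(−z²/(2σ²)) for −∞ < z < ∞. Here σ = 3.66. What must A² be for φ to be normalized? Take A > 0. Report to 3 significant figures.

Require ∫ |φ|² dz = 1 over the whole domain.
Differentiating ∫e^(−αz²) dz = √(π/α) under α to get the higher moments, with φ = A·z^2·e^(−z²/(2σ²)), the integral evaluates to A²·[3·√(π)·σ^5/4].
So A² = (3·√(π)·σ^5/4)^(−1).
With σ = 3.66: A² = 0.001145 and A = 0.03384.

A^2 ≈ 0.00115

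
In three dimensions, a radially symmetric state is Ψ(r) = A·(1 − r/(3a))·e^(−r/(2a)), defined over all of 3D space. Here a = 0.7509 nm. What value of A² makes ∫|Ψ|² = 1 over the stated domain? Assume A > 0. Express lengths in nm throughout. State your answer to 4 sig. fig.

A^2 ≈ 0.2819 nm^(-3)

Require ∫ |Ψ|² 4πr² dr = 1 over the whole domain.
The angular integral contributes 4π, leaving ∫₀^∞ r²|Ψ|² dr.
With ∫₀^∞ r^4 e^(−αr) dr = 4!/α^5, with Ψ = A·(1 − r/(3a))·e^(−r/(2a)), the integral evaluates to A²·[8·π·a^3/3].
So A² = (8·π·a^3/3)^(−1).
Substituting a = 0.7509 gives A² = 0.28193, so A = 0.53097.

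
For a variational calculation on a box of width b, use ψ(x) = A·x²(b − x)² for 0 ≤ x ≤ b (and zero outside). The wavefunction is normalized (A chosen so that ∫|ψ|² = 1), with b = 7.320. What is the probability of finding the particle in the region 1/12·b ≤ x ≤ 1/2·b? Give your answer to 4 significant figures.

P ≈ 0.4996

|ψ|² is the probability density, so P = ∫_{1/12·b}^{1/2·b} |ψ|² dx.
Since A² = 1/(b^9/630), this is the region integral divided by the full normalization integral.
Let u = x/b; then A² and the length scale cancel, so P = ∫_{1/12}^{1/2} u^4·(1 - u)^4 du ÷ ∫_{0}^{1} u^4·(1 - u)^4 du.
An antiderivative of u^4·(1 - u)^4 is u^5·(70·u^4 - 315·u^3 + 540·u^2 - 420·u + 126)/630; evaluating from 1/12 to 1/2 gives ≈ 0.000793048, while the full integral is 1/630.
Evaluating gives P = 0.49962.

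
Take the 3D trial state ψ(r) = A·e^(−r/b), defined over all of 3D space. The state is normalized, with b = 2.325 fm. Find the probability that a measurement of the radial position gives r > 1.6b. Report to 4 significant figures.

P ≈ 0.3799

With dV = 4πr²dr, the probability is ∫|ψ|² dV over r > 1.6b.
A² is fixed by ∫₀^∞ 4πr²|ψ|² dr = 1, i.e. A² = (π·b^3)^(−1).
Let u = r/b; then A², 4π and the length scale all cancel, so P = ∫_{1.6}^{∞} u^2·e^(-2·u) du ÷ ∫_{0}^{∞} u^2·e^(-2·u) du.
An antiderivative of u^2·e^(-2·u) is -(2·u^2 + 2·u + 1)·e^(-2·u)/4; evaluating from 1.6 to ∞ gives 233·e^(-16/5)/100, while the full integral is 1/4.
Taking the ratio yields P = 0.37990.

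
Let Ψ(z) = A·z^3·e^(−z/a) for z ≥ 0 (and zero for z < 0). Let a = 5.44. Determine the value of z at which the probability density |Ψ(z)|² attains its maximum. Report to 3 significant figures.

z ≈ 16.3

Set d/dz [|Ψ(z)|²] = 0 and solve for z > 0.
Solving yields z = 3·a.
With a = 5.44, the most probable position is 16.32.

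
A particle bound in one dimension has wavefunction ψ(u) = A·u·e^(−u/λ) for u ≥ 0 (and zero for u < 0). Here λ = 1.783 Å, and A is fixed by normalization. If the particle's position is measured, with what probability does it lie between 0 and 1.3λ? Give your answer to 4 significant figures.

The probability is P = ∫ |ψ|² du over [0, 1.3λ].
With A² fixed by ∫|ψ|² = 1, i.e. A² = (λ^3/4)^(−1), substitute and integrate.
Substituting t = u/λ, A² and the length scale cancel in the ratio: P = ∫_{0}^{1.3} t^2·e^(-2·t) dt / ∫_{0}^{∞} t^2·e^(-2·t) dt.
With ∫ t^2·e^(-2·t) dt = -(2·t^2 + 2·t + 1)·e^(-2·t)/4 + C, the region integral is 1/4 - 349·e^(-13/5)/200 and the full one is 1/4.
The result is P = 0.48157.

P ≈ 0.4816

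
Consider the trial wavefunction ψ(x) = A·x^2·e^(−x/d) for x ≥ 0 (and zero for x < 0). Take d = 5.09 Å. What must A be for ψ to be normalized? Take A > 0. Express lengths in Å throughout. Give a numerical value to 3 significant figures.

The normalization condition is ∫|ψ|² dx = 1 from 0 to ∞.
The integral (without the A² prefactor) comes out to 3·d^5/4.
So A² = (3·d^5/4)^(−1).
With d = 5.09: A² = 0.0003903 and A = 0.01975.

A ≈ 0.0198 Å^(-5/2)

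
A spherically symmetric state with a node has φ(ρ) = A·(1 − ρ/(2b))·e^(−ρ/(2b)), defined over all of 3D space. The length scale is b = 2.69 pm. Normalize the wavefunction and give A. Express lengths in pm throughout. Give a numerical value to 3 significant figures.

A ≈ 0.0452 pm^(-3/2)

Require ∫ |φ|² 4πρ² dρ = 1 over the whole domain.
Using ∫₀^∞ ρⁿ e^(−αρ) dρ = n!/αⁿ⁺¹, with φ = A·(1 − ρ/(2b))·e^(−ρ/(2b)), the integral evaluates to A²·[8·π·b^3].
So A² = (8·π·b^3)^(−1).
Plugging in b = 2.69 yields A = 0.04521.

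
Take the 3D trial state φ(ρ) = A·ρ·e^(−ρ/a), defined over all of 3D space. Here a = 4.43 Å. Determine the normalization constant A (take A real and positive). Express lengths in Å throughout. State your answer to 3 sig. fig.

A ≈ 0.00789 Å^(-5/2)

Require ∫ |φ|² 4πρ² dρ = 1 over the whole domain.
In 3D with spherical symmetry the volume element is 4πρ² dρ.
With ∫₀^∞ ρ^4 e^(−αρ) dρ = 4!/α^5, the integral (without the A² prefactor) comes out to 3·π·a^5.
So A² = (3·π·a^5)^(−1).
Substituting a = 4.43 gives A² = 0.00006219, so A = 0.007886.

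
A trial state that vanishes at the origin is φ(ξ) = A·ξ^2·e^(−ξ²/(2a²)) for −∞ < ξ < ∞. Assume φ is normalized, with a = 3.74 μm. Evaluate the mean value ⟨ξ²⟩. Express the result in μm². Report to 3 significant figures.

The expectation value is the |φ|²-weighted average of ξ^2: ∫ ξ^2|φ|² dξ.
Evaluating both integrals, ⟨ξ²⟩ = 5·a^2/2.
With a = 3.74, ⟨ξ^2⟩ = 34.97.

⟨ξ^2⟩ ≈ 35.0 μm^2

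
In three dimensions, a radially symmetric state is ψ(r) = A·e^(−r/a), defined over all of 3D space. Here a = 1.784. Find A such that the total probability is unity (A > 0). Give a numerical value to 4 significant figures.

A ≈ 0.2368

The normalization condition is ∫|ψ|² 4πr² dr = 1 from 0 to ∞.
In 3D with spherical symmetry the volume element is 4πr² dr.
With ψ = A·e^(−r/a), the integral evaluates to A²·[π·a^3].
Plugging in a = 1.784 yields A = 0.23677.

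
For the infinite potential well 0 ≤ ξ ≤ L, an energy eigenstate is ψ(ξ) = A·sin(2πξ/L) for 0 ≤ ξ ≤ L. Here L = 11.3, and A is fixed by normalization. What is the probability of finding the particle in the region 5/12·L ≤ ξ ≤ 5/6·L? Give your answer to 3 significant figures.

P ≈ 0.417

|ψ|² is the probability density, so P = ∫_{5/12·L}^{5/6·L} |ψ|² dξ.
With A² fixed by ∫|ψ|² = 1, i.e. A² = (L/2)^(−1), substitute and integrate.
In terms of u = ξ/L (A² and the length scale cancel between numerator and denominator), P = [∫_{5/12}^{5/6} sin(2·π·u)^2 du] / [∫_{0}^{1} sin(2·π·u)^2 du].
With ∫ sin(2·π·u)^2 du = u/2 - sin(4·π·u)/(8·π) + C, the region integral is 5/24 and the full one is 1/2.
Evaluating gives P = 5/12.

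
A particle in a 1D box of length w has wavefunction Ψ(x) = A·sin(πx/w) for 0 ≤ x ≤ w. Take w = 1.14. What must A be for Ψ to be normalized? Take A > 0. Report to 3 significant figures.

A ≈ 1.32

The normalization condition is ∫|Ψ|² dx = 1 from 0 to w.
With ∫₀^w sin²(nπx/w) dx = w/2, with Ψ = A·sin(πx/w), the integral evaluates to A²·[w/2].
Plugging in w = 1.14 yields A = 1.325.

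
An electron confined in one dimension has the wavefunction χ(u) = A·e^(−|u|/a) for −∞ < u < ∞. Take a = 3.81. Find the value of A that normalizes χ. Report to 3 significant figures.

A ≈ 0.512

Require ∫ |χ|² du = 1 over the whole domain.
∫|χ|² du = A²·(a).
Hence A² = 1/[a].
Plugging in a = 3.81 yields A = 0.5123.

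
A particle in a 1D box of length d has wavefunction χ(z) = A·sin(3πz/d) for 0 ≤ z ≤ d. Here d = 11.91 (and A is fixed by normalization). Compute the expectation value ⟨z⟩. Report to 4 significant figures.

⟨z⟩ ≈ 5.955

⟨z⟩ = ∫ z |χ|² dz over the full domain.
The ratio of the moment integral to the normalization integral gives ⟨z⟩ = d/2.
With d = 11.91, ⟨z⟩ = 5.9550.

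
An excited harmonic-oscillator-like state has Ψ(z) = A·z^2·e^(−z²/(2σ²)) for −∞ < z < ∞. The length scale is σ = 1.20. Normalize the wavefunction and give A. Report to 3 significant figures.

The normalization condition is ∫|Ψ|² dz = 1 from −∞ to ∞.
Carrying out the integral gives A² · 3·√(π)·σ^5/4.
So A² = (3·√(π)·σ^5/4)^(−1).
Plugging in σ = 1.20 yields A = 0.5498.

A ≈ 0.550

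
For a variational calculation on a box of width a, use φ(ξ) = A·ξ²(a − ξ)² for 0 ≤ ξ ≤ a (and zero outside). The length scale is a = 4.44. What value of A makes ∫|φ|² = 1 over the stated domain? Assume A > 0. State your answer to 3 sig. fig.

We need A² ∫|f|² dξ = 1, taking the integral from 0 to a.
∫|φ|² dξ = A²·(a^9/630).
Hence A² = 1/[a^9/630].
With a = 4.44: A² = 0.0009395 and A = 0.03065.

A ≈ 0.0307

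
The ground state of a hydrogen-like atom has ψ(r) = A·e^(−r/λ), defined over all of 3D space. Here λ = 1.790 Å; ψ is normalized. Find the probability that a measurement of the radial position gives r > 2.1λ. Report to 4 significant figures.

With dV = 4πr²dr, the probability is ∫|ψ|² dV over r > 2.1λ.
The full normalization integral is A²·[π·λ^3] = 1, fixing A².
Substituting u = r/λ, A², 4π and the length scale all cancel in the ratio: P = ∫_{2.1}^{∞} u^2·e^(-2·u) du / ∫_{0}^{∞} u^2·e^(-2·u) du.
An antiderivative of u^2·e^(-2·u) is -(2·u^2 + 2·u + 1)·e^(-2·u)/4; evaluating from 2.1 to ∞ gives 701·e^(-21/5)/200, while the full integral is 1/4.
Taking the ratio yields P = 0.21024.

P ≈ 0.2102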